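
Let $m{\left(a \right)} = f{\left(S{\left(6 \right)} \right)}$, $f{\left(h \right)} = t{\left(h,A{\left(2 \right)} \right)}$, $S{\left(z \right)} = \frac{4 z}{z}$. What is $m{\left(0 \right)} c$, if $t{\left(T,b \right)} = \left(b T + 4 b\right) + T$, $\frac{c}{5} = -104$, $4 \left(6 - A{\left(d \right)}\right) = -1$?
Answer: $-28080$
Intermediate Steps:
$A{\left(d \right)} = \frac{25}{4}$ ($A{\left(d \right)} = 6 - - \frac{1}{4} = 6 + \frac{1}{4} = \frac{25}{4}$)
$S{\left(z \right)} = 4$
$c = -520$ ($c = 5 \left(-104\right) = -520$)
$t{\left(T,b \right)} = T + 4 b + T b$ ($t{\left(T,b \right)} = \left(T b + 4 b\right) + T = \left(4 b + T b\right) + T = T + 4 b + T b$)
$f{\left(h \right)} = 25 + \frac{29 h}{4}$ ($f{\left(h \right)} = h + 4 \cdot \frac{25}{4} + h \frac{25}{4} = h + 25 + \frac{25 h}{4} = 25 + \frac{29 h}{4}$)
$m{\left(a \right)} = 54$ ($m{\left(a \right)} = 25 + \frac{29}{4} \cdot 4 = 25 + 29 = 54$)
$m{\left(0 \right)} c = 54 \left(-520\right) = -28080$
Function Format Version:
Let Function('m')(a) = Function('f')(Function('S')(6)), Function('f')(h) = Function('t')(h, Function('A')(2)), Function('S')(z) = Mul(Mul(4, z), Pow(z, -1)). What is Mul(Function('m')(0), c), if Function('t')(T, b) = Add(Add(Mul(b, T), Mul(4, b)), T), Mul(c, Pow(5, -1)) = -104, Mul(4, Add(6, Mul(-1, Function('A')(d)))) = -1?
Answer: -28080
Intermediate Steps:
Function('A')(d) = Rational(25, 4) (Function('A')(d) = Add(6, Mul(Rational(-1, 4), -1)) = Add(6, Rational(1, 4)) = Rational(25, 4))
Function('S')(z) = 4
c = -520 (c = Mul(5, -104) = -520)
Function('t')(T, b) = Add(T, Mul(4, b), Mul(T, b)) (Function('t')(T, b) = Add(Add(Mul(T, b), Mul(4, b)), T) = Add(Add(Mul(4, b), Mul(T, b)), T) = Add(T, Mul(4, b), Mul(T, b)))
Function('f')(h) = Add(25, Mul(Rational(29, 4), h)) (Function('f')(h) = Add(h, Mul(4, Rational(25, 4)), Mul(h, Rational(25, 4))) = Add(h, 25, Mul(Rational(25, 4), h)) = Add(25, Mul(Rational(29, 4), h)))
Function('m')(a) = 54 (Function('m')(a) = Add(25, Mul(Rational(29, 4), 4)) = Add(25, 29) = 54)
Mul(Function('m')(0), c) = Mul(54, -520) = -28080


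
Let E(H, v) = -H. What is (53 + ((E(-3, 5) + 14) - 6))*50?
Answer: 3200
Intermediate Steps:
(53 + ((E(-3, 5) + 14) - 6))*50 = (53 + ((-1*(-3) + 14) - 6))*50 = (53 + ((3 + 14) - 6))*50 = (53 + (17 - 6))*50 = (53 + 11)*50 = 64*50 = 3200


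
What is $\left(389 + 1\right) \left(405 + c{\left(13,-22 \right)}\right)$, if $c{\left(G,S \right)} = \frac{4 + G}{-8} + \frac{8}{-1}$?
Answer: $\frac{616005}{4} \approx 1.54 \cdot 10^{5}$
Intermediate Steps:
$c{\left(G,S \right)} = - \frac{17}{2} - \frac{G}{8}$ ($c{\left(G,S \right)} = \left(4 + G\right) \left(- \frac{1}{8}\right) + 8 \left(-1\right) = \left(- \frac{1}{2} - \frac{G}{8}\right) - 8 = - \frac{17}{2} - \frac{G}{8}$)
$\left(389 + 1\right) \left(405 + c{\left(13,-22 \right)}\right) = \left(389 + 1\right) \left(405 - \frac{81}{8}\right) = 390 \left(405 - \frac{81}{8}\right) = 390 \cdot \frac{3159}{8} = \frac{616005}{4}$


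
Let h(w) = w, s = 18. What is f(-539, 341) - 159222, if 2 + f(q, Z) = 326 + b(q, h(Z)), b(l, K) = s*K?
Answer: -152760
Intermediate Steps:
b(l, K) = 18*K
f(q, Z) = 324 + 18*Z (f(q, Z) = -2 + (326 + 18*Z) = 324 + 18*Z)
f(-539, 341) - 159222 = (324 + 18*341) - 159222 = (324 + 6138) - 159222 = 6462 - 159222 = -152760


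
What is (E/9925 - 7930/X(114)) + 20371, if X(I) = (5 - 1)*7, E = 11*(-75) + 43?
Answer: 2791186877/138950 ≈ 20088.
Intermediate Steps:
E = -782 (E = -825 + 43 = -782)
X(I) = 28 (X(I) = 4*7 = 28)
(E/9925 - 7930/X(114)) + 20371 = (-782/9925 - 7930/28) + 20371 = (-782*1/9925 - 7930*1/28) + 20371 = (-782/9925 - 3965/14) + 20371 = -39363573/138950 + 20371 = 2791186877/138950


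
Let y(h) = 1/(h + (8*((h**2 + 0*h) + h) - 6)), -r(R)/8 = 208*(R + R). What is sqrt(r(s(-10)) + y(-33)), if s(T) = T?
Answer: sqrt(2353271440089)/8409 ≈ 182.43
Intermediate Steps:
r(R) = -3328*R (r(R) = -1664*(R + R) = -1664*2*R = -3328*R)
y(h) = 1/(-6 + 8*h**2 + 9*h) (y(h) = 1/(h + (8*((h**2 + 0) + h) - 6)) = 1/(h + (8*(h**2 + h) - 6)) = 1/(h + (8*(h + h**2) - 6)) = 1/(h + ((8*h + 8*h**2) - 6)) = 1/(h + (-6 + 8*h + 8*h**2)) = 1/(-6 + 8*h**2 + 9*h))
sqrt(r(s(-10)) + y(-33)) = sqrt(-3328*(-10) + 1/(-6 + 8*(-33)**2 + 9*(-33))) = sqrt(33280 + 1/(-6 + 8*1089 - 297)) = sqrt(33280 + 1/(-6 + 8712 - 297)) = sqrt(33280 + 1/8409) = sqrt(279851521/8409) = sqrt(2353271440089)/8409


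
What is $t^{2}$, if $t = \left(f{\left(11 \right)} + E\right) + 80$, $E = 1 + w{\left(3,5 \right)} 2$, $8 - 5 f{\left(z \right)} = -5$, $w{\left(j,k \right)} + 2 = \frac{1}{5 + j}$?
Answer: $\frac{2550409}{400} \approx 6376.0$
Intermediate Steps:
$w{\left(j,k \right)} = -2 + \frac{1}{5 + j}$
$f{\left(z \right)} = \frac{13}{5}$ ($f{\left(z \right)} = \frac{8}{5} - -1 = \frac{8}{5} + 1 = \frac{13}{5}$)
$E = - \frac{11}{4}$ ($E = 1 + \frac{-9 - 6}{5 + 3} \cdot 2 = 1 + \frac{-9 - 6}{8} \cdot 2 = 1 + \frac{1}{8} \left(-15\right) 2 = 1 - \frac{15}{4} = - \frac{11}{4} \approx -2.75$)
$t = \frac{1597}{20}$ ($t = \left(\frac{13}{5} - \frac{11}{4}\right) + 80 = - \frac{3}{20} + 80 = \frac{1597}{20} \approx 79.85$)
$t^{2} = \left(\frac{1597}{20}\right)^{2} = \frac{2550409}{400}$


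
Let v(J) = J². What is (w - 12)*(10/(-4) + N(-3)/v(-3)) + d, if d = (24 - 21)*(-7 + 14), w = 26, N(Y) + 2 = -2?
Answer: -182/9 ≈ -20.222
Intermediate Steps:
N(Y) = -4 (N(Y) = -2 - 2 = -4)
d = 21 (d = 3*7 = 21)
(w - 12)*(10/(-4) + N(-3)/v(-3)) + d = (26 - 12)*(10/(-4) - 4/((-3)²)) + 21 = 14*(10*(-¼) - 4/9) + 21 = 14*(-5/2 - 4*⅑) + 21 = 14*(-5/2 - 4/9) + 21 = 14*(-53/18) + 21 = -371/9 + 21 = -182/9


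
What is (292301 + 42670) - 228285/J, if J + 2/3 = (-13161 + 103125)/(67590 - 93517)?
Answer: 6606937629/16934 ≈ 3.9016e+5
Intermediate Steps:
J = -321746/77781 (J = -⅔ + (-13161 + 103125)/(67590 - 93517) = -⅔ + 89964/(-25927) = -⅔ + 89964*(-1/25927) = -⅔ - 89964/25927 = -321746/77781 ≈ -4.1366)
(292301 + 42670) - 228285/J = (292301 + 42670) - 228285/(-321746/77781) = 334971 - 228285*(-77781/321746) = 334971 + 934538715/16934 = 6606937629/16934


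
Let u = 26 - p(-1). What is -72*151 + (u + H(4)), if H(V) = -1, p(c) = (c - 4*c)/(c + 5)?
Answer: -43391/4 ≈ -10848.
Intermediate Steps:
p(c) = -3*c/(5 + c) (p(c) = (-3*c)/(5 + c) = -3*c/(5 + c))
u = 101/4 (u = 26 - (-3)*(-1)/(5 - 1) = 26 - (-3)*(-1)/4 = 26 - 1*¾ = 26 - ¾ = 101/4 ≈ 25.250)
-72*151 + (u + H(4)) = -72*151 + (101/4 - 1) = -10872 + 97/4 = -43391/4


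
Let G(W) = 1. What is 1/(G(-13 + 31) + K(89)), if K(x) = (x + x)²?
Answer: 1/31685 ≈ 3.1561e-5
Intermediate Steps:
K(x) = 4*x² (K(x) = (2*x)² = 4*x²)
1/(G(-13 + 31) + K(89)) = 1/(1 + 4*89²) = 1/(1 + 4*7921) = 1/(1 + 31684) = 1/31685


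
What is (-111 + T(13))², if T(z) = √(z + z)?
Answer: (111 - √26)² ≈ 11215.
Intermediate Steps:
T(z) = √2*√z (T(z) = √(2*z) = √2*√z)
(-111 + T(13))² = (-111 + √2*√13)² = (-111 + √26)²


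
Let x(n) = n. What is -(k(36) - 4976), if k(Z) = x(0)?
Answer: 4976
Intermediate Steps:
k(Z) = 0
-(k(36) - 4976) = -(0 - 4976) = -1*(-4976) = 4976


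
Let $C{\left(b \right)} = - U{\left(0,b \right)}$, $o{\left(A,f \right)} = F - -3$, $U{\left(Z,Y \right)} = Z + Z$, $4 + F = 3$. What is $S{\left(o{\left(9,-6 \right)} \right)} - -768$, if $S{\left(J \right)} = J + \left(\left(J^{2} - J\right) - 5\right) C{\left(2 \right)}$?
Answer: $770$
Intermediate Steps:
$F = -1$ ($F = -4 + 3 = -1$)
$U{\left(Z,Y \right)} = 2 Z$
$o{\left(A,f \right)} = 2$ ($o{\left(A,f \right)} = -1 - -3 = -1 + 3 = 2$)
$C{\left(b \right)} = 0$ ($C{\left(b \right)} = - 2 \cdot 0 = \left(-1\right) 0 = 0$)
$S{\left(J \right)} = J$ ($S{\left(J \right)} = J + \left(\left(J^{2} - J\right) - 5\right) 0 = J + \left(-5 + J^{2} - J\right) 0 = J + 0 = J$)
$S{\left(o{\left(9,-6 \right)} \right)} - -768 = 2 - -768 = 2 + 768 = 770$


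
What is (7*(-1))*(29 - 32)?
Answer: 21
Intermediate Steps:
(7*(-1))*(29 - 32) = -7*(-3) = 21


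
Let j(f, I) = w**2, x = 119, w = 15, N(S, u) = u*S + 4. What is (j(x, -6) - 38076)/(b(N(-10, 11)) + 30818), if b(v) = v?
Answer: -3441/2792 ≈ -1.2325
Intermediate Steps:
N(S, u) = 4 + S*u (N(S, u) = S*u + 4 = 4 + S*u)
j(f, I) = 225 (j(f, I) = 15**2 = 225)
(j(x, -6) - 38076)/(b(N(-10, 11)) + 30818) = (225 - 38076)/((4 - 10*11) + 30818) = -37851/((4 - 110) + 30818) = -37851/(-106 + 30818) = -37851/30712 = -37851*1/30712 = -3441/2792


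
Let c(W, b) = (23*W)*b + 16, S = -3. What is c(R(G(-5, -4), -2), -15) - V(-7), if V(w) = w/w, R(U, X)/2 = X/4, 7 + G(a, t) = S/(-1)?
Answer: 360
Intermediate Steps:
G(a, t) = -4 (G(a, t) = -7 - 3/(-1) = -7 - 3*(-1) = -7 + 3 = -4)
R(U, X) = X/2 (R(U, X) = 2*(X/4) = X/2)
c(W, b) = 16 + 23*W*b (c(W, b) = 23*W*b + 16 = 16 + 23*W*b)
V(w) = 1
c(R(G(-5, -4), -2), -15) - V(-7) = (16 + 23*((½)*(-2))*(-15)) - 1*1 = (16 + 23*(-1)*(-15)) - 1 = (16 + 345) - 1 = 361 - 1 = 360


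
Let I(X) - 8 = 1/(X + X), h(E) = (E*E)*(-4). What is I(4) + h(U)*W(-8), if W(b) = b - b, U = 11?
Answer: 65/8 ≈ 8.1250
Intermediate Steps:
h(E) = -4*E² (h(E) = E²*(-4) = -4*E²)
W(b) = 0
I(X) = 8 + 1/(2*X) (I(X) = 8 + 1/(X + X) = 8 + 1/(2*X))
I(4) + h(U)*W(-8) = (8 + (½)/4) - 4*11²*0 = (8 + (½)*(¼)) - 4*121*0 = (8 + ⅛) - 484*0 = 65/8 + 0 = 65/8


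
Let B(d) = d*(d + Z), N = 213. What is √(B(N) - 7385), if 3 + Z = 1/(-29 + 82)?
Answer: √104913394/53 ≈ 193.26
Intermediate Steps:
Z = -158/53 (Z = -3 + 1/(-29 + 82) = -3 + 1/53 = -158/53 ≈ -2.9811)
B(d) = d*(-158/53 + d) (B(d) = d*(d - 158/53) = d*(-158/53 + d))
√(B(N) - 7385) = √((1/53)*213*(-158 + 53*213) - 7385) = √((1/53)*213*(-158 + 11289) - 7385) = √((1/53)*213*11131 - 7385) = √(2370903/53 - 7385) = √(1979498/53) = √104913394/53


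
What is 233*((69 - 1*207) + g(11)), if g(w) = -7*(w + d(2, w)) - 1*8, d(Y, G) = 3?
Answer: -56852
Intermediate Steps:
g(w) = -29 - 7*w (g(w) = -7*(w + 3) - 1*8 = -7*(3 + w) - 8 = (-21 - 7*w) - 8 = -29 - 7*w)
233*((69 - 1*207) + g(11)) = 233*((69 - 1*207) + (-29 - 7*11)) = 233*((69 - 207) + (-29 - 77)) = 233*(-138 - 106) = 233*(-244) = -56852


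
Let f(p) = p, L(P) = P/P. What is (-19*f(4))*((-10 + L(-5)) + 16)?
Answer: -532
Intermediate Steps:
L(P) = 1
(-19*f(4))*((-10 + L(-5)) + 16) = (-19*4)*((-10 + 1) + 16) = -76*(-9 + 16) = -76*7 = -532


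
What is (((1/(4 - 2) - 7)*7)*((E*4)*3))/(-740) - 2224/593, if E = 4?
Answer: -87662/109705 ≈ -0.79907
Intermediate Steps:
(((1/(4 - 2) - 7)*7)*((E*4)*3))/(-740) - 2224/593 = (((1/(4 - 2) - 7)*7)*((4*4)*3))/(-740) - 2224/593 = (((1/2 - 7)*7)*(16*3))*(-1/740) - 2224*1/593 = (((½ - 7)*7)*48)*(-1/740) - 2224/593 = (-13/2*7*48)*(-1/740) - 2224/593 = -91/2*48*(-1/740) - 2224/593 = -2184*(-1/740) - 2224/593 = 546/185 - 2224/593 = -87662/109705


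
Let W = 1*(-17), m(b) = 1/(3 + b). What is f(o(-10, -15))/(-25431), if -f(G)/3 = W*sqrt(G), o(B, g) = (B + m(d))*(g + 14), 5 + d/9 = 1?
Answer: -17*sqrt(10923)/279741 ≈ -0.0063513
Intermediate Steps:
d = -36 (d = -45 + 9*1 = -45 + 9 = -36)
o(B, g) = (14 + g)*(-1/33 + B) (o(B, g) = (B + 1/(3 - 36))*(g + 14) = (B + 1/(-33))*(14 + g) = (B - 1/33)*(14 + g) = (-1/33 + B)*(14 + g) = (14 + g)*(-1/33 + B))
W = -17
f(G) = 51*sqrt(G) (f(G) = -(-51)*sqrt(G) = 51*sqrt(G))
f(o(-10, -15))/(-25431) = (51*sqrt(-14/33 + 14*(-10) - 1/33*(-15) - 10*(-15)))/(-25431) = (51*sqrt(-14/33 - 140 + 5/11 + 150))*(-1/25431) = (51*sqrt(331/33))*(-1/25431) = (51*(sqrt(10923)/33))*(-1/25431) = (17*sqrt(10923)/11)*(-1/25431) = -17*sqrt(10923)/279741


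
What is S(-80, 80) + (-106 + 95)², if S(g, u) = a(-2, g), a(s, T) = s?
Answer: 119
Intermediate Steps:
S(g, u) = -2
S(-80, 80) + (-106 + 95)² = -2 + (-106 + 95)² = -2 + (-11)² = -2 + 121 = 119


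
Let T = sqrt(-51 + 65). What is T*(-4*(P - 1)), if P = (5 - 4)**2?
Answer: 0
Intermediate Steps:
P = 1 (P = 1**2 = 1)
T = sqrt(14) ≈ 3.7417
T*(-4*(P - 1)) = sqrt(14)*(-4*(1 - 1)) = sqrt(14)*(-4*0) = sqrt(14)*0 = 0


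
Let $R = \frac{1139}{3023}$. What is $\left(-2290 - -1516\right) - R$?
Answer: $- \frac{2340941}{3023} \approx -774.38$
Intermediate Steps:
$R = \frac{1139}{3023}$ ($R = 1139 \cdot \frac{1}{3023} = \frac{1139}{3023} \approx 0.37678$)
$\left(-2290 - -1516\right) - R = \left(-2290 - -1516\right) - \frac{1139}{3023} = \left(-2290 + 1516\right) - \frac{1139}{3023} = -774 - \frac{1139}{3023} = - \frac{2340941}{3023}$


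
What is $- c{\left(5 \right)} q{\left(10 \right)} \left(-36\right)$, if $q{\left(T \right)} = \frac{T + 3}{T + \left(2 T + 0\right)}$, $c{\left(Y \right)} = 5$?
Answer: $78$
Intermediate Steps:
$q{\left(T \right)} = \frac{3 + T}{3 T}$ ($q{\left(T \right)} = \frac{3 + T}{T + 2 T} = \frac{3 + T}{3 T}$)
$- c{\left(5 \right)} q{\left(10 \right)} \left(-36\right) = - 5 \frac{3 + 10}{3 \cdot 10} \left(-36\right) = - 5 \cdot \frac{1}{3} \cdot \frac{1}{10} \cdot 13 \left(-36\right) = - 5 \cdot \frac{13}{30} \left(-36\right) = - \frac{13 \left(-36\right)}{6} = \left(-1\right) \left(-78\right) = 78$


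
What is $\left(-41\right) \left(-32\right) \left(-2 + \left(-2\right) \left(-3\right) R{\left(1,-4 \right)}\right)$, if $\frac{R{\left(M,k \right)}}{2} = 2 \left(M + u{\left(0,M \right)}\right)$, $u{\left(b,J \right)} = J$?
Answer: $60352$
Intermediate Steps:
$R{\left(M,k \right)} = 8 M$ ($R{\left(M,k \right)} = 2 \cdot 2 \left(M + M\right) = 2 \cdot 2 \cdot 2 M = 2 \cdot 4 M = 8 M$)
$\left(-41\right) \left(-32\right) \left(-2 + \left(-2\right) \left(-3\right) R{\left(1,-4 \right)}\right) = \left(-41\right) \left(-32\right) \left(-2 + \left(-2\right) \left(-3\right) 8 \cdot 1\right) = 1312 \left(-2 + 6 \cdot 8\right) = 1312 \left(-2 + 48\right) = 1312 \cdot 46 = 60352$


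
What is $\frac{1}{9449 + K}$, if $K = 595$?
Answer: $\frac{1}{10044} \approx 9.9562 \cdot 10^{-5}$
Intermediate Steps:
$\frac{1}{9449 + K} = \frac{1}{9449 + 595} = \frac{1}{10044}$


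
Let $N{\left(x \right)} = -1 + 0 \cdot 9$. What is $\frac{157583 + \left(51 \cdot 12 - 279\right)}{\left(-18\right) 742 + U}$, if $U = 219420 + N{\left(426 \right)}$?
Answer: $\frac{14356}{18733} \approx 0.76635$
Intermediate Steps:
$N{\left(x \right)} = -1$ ($N{\left(x \right)} = -1 + 0 = -1$)
$U = 219419$ ($U = 219420 - 1 = 219419$)
$\frac{157583 + \left(51 \cdot 12 - 279\right)}{\left(-18\right) 742 + U} = \frac{157583 + \left(51 \cdot 12 - 279\right)}{\left(-18\right) 742 + 219419} = \frac{157583 + \left(612 - 279\right)}{-13356 + 219419} = \frac{157583 + 333}{206063} = 157916 \cdot \frac{1}{206063} = \frac{14356}{18733}$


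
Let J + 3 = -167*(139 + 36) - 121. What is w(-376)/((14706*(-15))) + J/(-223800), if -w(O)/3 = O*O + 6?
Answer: 1126644119/548533800 ≈ 2.0539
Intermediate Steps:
w(O) = -18 - 3*O² (w(O) = -3*(O*O + 6) = -3*(O² + 6) = -3*(6 + O²) = -18 - 3*O²)
J = -29349 (J = -3 + (-167*(139 + 36) - 121) = -3 + (-167*175 - 121) = -3 + (-29225 - 121) = -3 - 29346 = -29349)
w(-376)/((14706*(-15))) + J/(-223800) = (-18 - 3*(-376)²)/((14706*(-15))) - 29349/(-223800) = (-18 - 3*141376)/(-220590) - 29349*(-1/223800) = (-18 - 424128)*(-1/220590) + 9783/74600 = -424146*(-1/220590) + 9783/74600 = 70691/36765 + 9783/74600 = 1126644119/548533800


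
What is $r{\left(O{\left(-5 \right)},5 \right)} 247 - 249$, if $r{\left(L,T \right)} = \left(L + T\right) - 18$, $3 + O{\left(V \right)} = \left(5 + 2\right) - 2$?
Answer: $-2966$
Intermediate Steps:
$O{\left(V \right)} = 2$ ($O{\left(V \right)} = -3 + \left(\left(5 + 2\right) - 2\right) = -3 + \left(7 - 2\right) = -3 + 5 = 2$)
$r{\left(L,T \right)} = -18 + L + T$
$r{\left(O{\left(-5 \right)},5 \right)} 247 - 249 = \left(-18 + 2 + 5\right) 247 - 249 = \left(-11\right) 247 - 249 = -2717 - 249 = -2966$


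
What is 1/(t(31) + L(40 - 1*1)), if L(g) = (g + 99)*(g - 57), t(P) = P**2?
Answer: -1/1523 ≈ -0.00065660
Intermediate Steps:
L(g) = (-57 + g)*(99 + g) (L(g) = (99 + g)*(-57 + g) = (-57 + g)*(99 + g))
1/(t(31) + L(40 - 1*1)) = 1/(31**2 + (-5643 + (40 - 1*1)**2 + 42*(40 - 1*1))) = 1/(961 + (-5643 + (40 - 1)**2 + 42*(40 - 1))) = 1/(961 + (-5643 + 39**2 + 42*39)) = 1/(961 + (-5643 + 1521 + 1638)) = 1/(961 - 2484) = 1/(-1523) = -1/1523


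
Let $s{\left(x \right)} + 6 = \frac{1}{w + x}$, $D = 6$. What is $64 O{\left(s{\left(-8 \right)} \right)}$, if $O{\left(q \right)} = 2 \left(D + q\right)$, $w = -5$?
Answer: $- \frac{128}{13} \approx -9.8462$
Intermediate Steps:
$s{\left(x \right)} = -6 + \frac{1}{-5 + x}$
$O{\left(q \right)} = 12 + 2 q$ ($O{\left(q \right)} = 2 \left(6 + q\right) = 12 + 2 q$)
$64 O{\left(s{\left(-8 \right)} \right)} = 64 \left(12 + 2 \frac{31 - -48}{-5 - 8}\right) = 64 \left(12 + 2 \frac{31 + 48}{-13}\right) = 64 \left(12 + 2 \left(\left(- \frac{1}{13}\right) 79\right)\right) = 64 \left(12 + 2 \left(- \frac{79}{13}\right)\right) = 64 \left(12 - \frac{158}{13}\right) = 64 \left(- \frac{2}{13}\right) = - \frac{128}{13}$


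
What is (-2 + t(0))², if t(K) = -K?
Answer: 4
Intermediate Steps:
(-2 + t(0))² = (-2 - 1*0)² = (-2 + 0)² = (-2)² = 4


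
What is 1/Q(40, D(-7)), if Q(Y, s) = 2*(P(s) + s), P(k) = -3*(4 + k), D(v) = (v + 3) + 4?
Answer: -1/24 ≈ -0.041667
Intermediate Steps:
D(v) = 7 + v (D(v) = (3 + v) + 4 = 7 + v)
P(k) = -12 - 3*k
Q(Y, s) = -24 - 4*s (Q(Y, s) = 2*((-12 - 3*s) + s) = 2*(-12 - 2*s) = -24 - 4*s)
1/Q(40, D(-7)) = 1/(-24 - 4*(7 - 7)) = 1/(-24 - 4*0) = 1/(-24 + 0) = 1/(-24) = -1/24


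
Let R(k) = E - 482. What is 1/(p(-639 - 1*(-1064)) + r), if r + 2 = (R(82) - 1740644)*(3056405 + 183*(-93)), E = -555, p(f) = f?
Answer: -1/5293640847443 ≈ -1.8891e-13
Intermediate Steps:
R(k) = -1037 (R(k) = -555 - 482 = -1037)
r = -5293640847868 (r = -2 + (-1037 - 1740644)*(3056405 + 183*(-93)) = -2 - 1741681*(3056405 - 17019) = -2 - 1741681*3039386 = -2 - 5293640847866 = -5293640847868)
1/(p(-639 - 1*(-1064)) + r) = 1/((-639 - 1*(-1064)) - 5293640847868) = 1/((-639 + 1064) - 5293640847868) = 1/(425 - 5293640847868) = 1/(-5293640847443) = -1/5293640847443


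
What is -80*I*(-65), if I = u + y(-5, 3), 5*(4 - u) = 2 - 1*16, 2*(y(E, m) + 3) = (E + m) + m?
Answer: 22360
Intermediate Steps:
y(E, m) = -3 + m + E/2 (y(E, m) = -3 + ((E + m) + m)/2 = -3 + (E + 2*m)/2 = -3 + (m + E/2) = -3 + m + E/2)
u = 34/5 (u = 4 - (2 - 1*16)/5 = 4 - (2 - 16)/5 = 4 - ⅕*(-14) = 4 + 14/5 = 34/5 ≈ 6.8000)
I = 43/10 (I = 34/5 + (-3 + 3 + (½)*(-5)) = 34/5 + (-3 + 3 - 5/2) = 34/5 - 5/2 = 43/10 ≈ 4.3000)
-80*I*(-65) = -80*43/10*(-65) = -344*(-65) = 22360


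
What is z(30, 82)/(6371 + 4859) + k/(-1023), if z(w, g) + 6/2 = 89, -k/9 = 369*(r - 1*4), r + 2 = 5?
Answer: -6201142/1914715 ≈ -3.2387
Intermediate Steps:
r = 3 (r = -2 + 5 = 3)
k = 3321 (k = -3321*(3 - 1*4) = -3321*(3 - 4) = -3321*(-1) = -9*(-369) = 3321)
z(w, g) = 86 (z(w, g) = -3 + 89 = 86)
z(30, 82)/(6371 + 4859) + k/(-1023) = 86/(6371 + 4859) + 3321/(-1023) = 86/11230 + 3321*(-1/1023) = 86*(1/11230) - 1107/341 = 43/5615 - 1107/341 = -6201142/1914715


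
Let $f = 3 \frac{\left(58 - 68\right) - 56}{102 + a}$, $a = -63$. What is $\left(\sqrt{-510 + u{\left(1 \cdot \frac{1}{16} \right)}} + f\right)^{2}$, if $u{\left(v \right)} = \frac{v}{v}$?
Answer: $\frac{\left(66 - 13 i \sqrt{509}\right)^{2}}{169} \approx -483.22 - 229.08 i$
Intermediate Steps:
$u{\left(v \right)} = 1$
$f = - \frac{66}{13}$ ($f = 3 \frac{\left(58 - 68\right) - 56}{102 - 63} = 3 \frac{-10 - 56}{39} = 3 \left(\left(-66\right) \frac{1}{39}\right) = 3 \left(- \frac{22}{13}\right) = - \frac{66}{13} \approx -5.0769$)
$\left(\sqrt{-510 + u{\left(1 \cdot \frac{1}{16} \right)}} + f\right)^{2} = \left(\sqrt{-510 + 1} - \frac{66}{13}\right)^{2} = \left(\sqrt{-509} - \frac{66}{13}\right)^{2} = \left(i \sqrt{509} - \frac{66}{13}\right)^{2} = \left(- \frac{66}{13} + i \sqrt{509}\right)^{2}$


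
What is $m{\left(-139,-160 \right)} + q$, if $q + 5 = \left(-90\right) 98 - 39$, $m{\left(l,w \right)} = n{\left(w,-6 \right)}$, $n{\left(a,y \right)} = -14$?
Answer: $-8878$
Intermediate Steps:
$m{\left(l,w \right)} = -14$
$q = -8864$ ($q = -5 - 8859 = -8864$)
$m{\left(-139,-160 \right)} + q = -14 - 8864 = -8878$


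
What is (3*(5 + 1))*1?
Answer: 18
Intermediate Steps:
(3*(5 + 1))*1 = (3*6)*1 = 18*1 = 18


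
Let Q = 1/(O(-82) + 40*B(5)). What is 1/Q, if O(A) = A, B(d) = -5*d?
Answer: -1082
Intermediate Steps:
Q = -1/1082 (Q = 1/(-82 + 40*(-5*5)) = 1/(-82 + 40*(-25)) = 1/(-82 - 1000) = 1/(-1082) = -1/1082 ≈ -0.00092421)
1/Q = 1/(-1/1082) = -1082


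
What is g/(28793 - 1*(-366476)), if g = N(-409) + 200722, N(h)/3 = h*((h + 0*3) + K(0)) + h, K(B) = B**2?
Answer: 701338/395269 ≈ 1.7743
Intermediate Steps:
N(h) = 3*h + 3*h**2 (N(h) = 3*(h*((h + 0*3) + 0**2) + h) = 3*(h*((h + 0) + 0) + h) = 3*(h*(h + 0) + h) = 3*(h*h + h) = 3*(h**2 + h) = 3*(h + h**2) = 3*h + 3*h**2)
g = 701338 (g = 3*(-409)*(1 - 409) + 200722 = 3*(-409)*(-408) + 200722 = 500616 + 200722 = 701338)
g/(28793 - 1*(-366476)) = 701338/(28793 - 1*(-366476)) = 701338/(28793 + 366476) = 701338/395269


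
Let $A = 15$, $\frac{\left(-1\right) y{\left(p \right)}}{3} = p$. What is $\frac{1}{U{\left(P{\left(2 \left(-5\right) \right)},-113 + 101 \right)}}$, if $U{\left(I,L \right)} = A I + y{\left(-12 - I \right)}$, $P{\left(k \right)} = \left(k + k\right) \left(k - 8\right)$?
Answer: $\frac{1}{6516} \approx 0.00015347$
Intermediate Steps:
$y{\left(p \right)} = - 3 p$
$P{\left(k \right)} = 2 k \left(-8 + k\right)$
$U{\left(I,L \right)} = 36 + 18 I$ ($U{\left(I,L \right)} = 15 I - 3 \left(-12 - I\right) = 15 I + \left(36 + 3 I\right) = 36 + 18 I$)
$\frac{1}{U{\left(P{\left(2 \left(-5\right) \right)},-113 + 101 \right)}} = \frac{1}{36 + 18 \cdot 2 \cdot 2 \left(-5\right) \left(-8 + 2 \left(-5\right)\right)} = \frac{1}{36 + 18 \cdot 2 \left(-10\right) \left(-8 - 10\right)} = \frac{1}{36 + 18 \cdot 2 \left(-10\right) \left(-18\right)} = \frac{1}{36 + 18 \cdot 360} = \frac{1}{36 + 6480} = \frac{1}{6516}$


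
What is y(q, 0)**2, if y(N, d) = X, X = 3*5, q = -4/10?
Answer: 225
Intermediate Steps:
q = -2/5 (q = -4*1/10 = -2/5 ≈ -0.40000)
X = 15
y(N, d) = 15
y(q, 0)**2 = 15**2 = 225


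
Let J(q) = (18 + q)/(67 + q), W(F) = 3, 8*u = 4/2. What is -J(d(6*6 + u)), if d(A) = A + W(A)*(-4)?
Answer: -169/365 ≈ -0.46301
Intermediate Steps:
u = ¼ (u = (4/2)/8 = (4*(½))/8 = (⅛)*2 = ¼ ≈ 0.25000)
d(A) = -12 + A (d(A) = A + 3*(-4) = A - 12 = -12 + A)
J(q) = (18 + q)/(67 + q)
-J(d(6*6 + u)) = -(18 + (-12 + (6*6 + ¼)))/(67 + (-12 + (6*6 + ¼))) = -(18 + (-12 + (36 + ¼)))/(67 + (-12 + (36 + ¼))) = -(18 + (-12 + 145/4))/(67 + (-12 + 145/4)) = -(18 + 97/4)/(67 + 97/4) = -169/(365/4*4) = -4*169/(365*4) = -1*169/365 = -169/365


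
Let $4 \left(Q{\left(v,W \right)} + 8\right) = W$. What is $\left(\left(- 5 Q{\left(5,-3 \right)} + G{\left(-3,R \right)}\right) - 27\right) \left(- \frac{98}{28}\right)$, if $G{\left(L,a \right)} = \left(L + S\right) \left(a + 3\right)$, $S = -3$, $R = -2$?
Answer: $- \frac{301}{8} \approx -37.625$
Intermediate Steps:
$G{\left(L,a \right)} = \left(-3 + L\right) \left(3 + a\right)$ ($G{\left(L,a \right)} = \left(L - 3\right) \left(a + 3\right) = \left(-3 + L\right) \left(3 + a\right)$)
$Q{\left(v,W \right)} = -8 + \frac{W}{4}$
$\left(\left(- 5 Q{\left(5,-3 \right)} + G{\left(-3,R \right)}\right) - 27\right) \left(- \frac{98}{28}\right) = \left(\left(- 5 \left(-8 + \frac{1}{4} \left(-3\right)\right) - 6\right) - 27\right) \left(- \frac{98}{28}\right) = \left(\left(- 5 \left(-8 - \frac{3}{4}\right) + \left(-9 + 6 - 9 + 6\right)\right) - 27\right) \left(\left(-98\right) \frac{1}{28}\right) = \left(\left(\left(-5\right) \left(- \frac{35}{4}\right) - 6\right) - 27\right) \left(- \frac{7}{2}\right) = \left(\left(\frac{175}{4} - 6\right) - 27\right) \left(- \frac{7}{2}\right) = \left(\frac{151}{4} - 27\right) \left(- \frac{7}{2}\right) = \frac{43}{4} \left(- \frac{7}{2}\right) = - \frac{301}{8}$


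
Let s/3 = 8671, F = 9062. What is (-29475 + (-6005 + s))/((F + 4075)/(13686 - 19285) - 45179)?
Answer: 53005733/252970358 ≈ 0.20953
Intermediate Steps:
s = 26013 (s = 3*8671 = 26013)
(-29475 + (-6005 + s))/((F + 4075)/(13686 - 19285) - 45179) = (-29475 + (-6005 + 26013))/((9062 + 4075)/(13686 - 19285) - 45179) = (-29475 + 20008)/(13137/(-5599) - 45179) = -9467/(13137*(-1/5599) - 45179) = -9467/(-13137/5599 - 45179) = -9467/(-252970358/5599) = -9467*(-5599/252970358) = 53005733/252970358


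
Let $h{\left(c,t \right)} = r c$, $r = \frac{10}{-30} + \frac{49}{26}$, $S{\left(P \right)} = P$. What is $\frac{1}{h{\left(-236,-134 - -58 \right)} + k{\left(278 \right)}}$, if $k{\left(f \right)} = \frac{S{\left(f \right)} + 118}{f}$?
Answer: $- \frac{5421}{1976920} \approx -0.0027421$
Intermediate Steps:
$r = \frac{121}{78}$ ($r = 10 \left(- \frac{1}{30}\right) + 49 \cdot \frac{1}{26} = - \frac{1}{3} + \frac{49}{26} = \frac{121}{78} \approx 1.5513$)
$h{\left(c,t \right)} = \frac{121 c}{78}$
$k{\left(f \right)} = \frac{118 + f}{f}$ ($k{\left(f \right)} = \frac{f + 118}{f} = \frac{118 + f}{f}$)
$\frac{1}{h{\left(-236,-134 - -58 \right)} + k{\left(278 \right)}} = \frac{1}{\frac{121}{78} \left(-236\right) + \frac{118 + 278}{278}} = \frac{1}{- \frac{14278}{39} + \frac{1}{278} \cdot 396} = \frac{1}{- \frac{14278}{39} + \frac{198}{139}} = \frac{1}{- \frac{1976920}{5421}} = - \frac{5421}{1976920}$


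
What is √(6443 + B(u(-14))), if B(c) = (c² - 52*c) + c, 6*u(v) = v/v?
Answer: √231643/6 ≈ 80.215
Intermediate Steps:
u(v) = ⅙ (u(v) = (v/v)/6 = (⅙)*1 = ⅙)
B(c) = c² - 51*c
√(6443 + B(u(-14))) = √(6443 + (-51 + ⅙)/6) = √(6443 + (⅙)*(-305/6)) = √(6443 - 305/36) = √(231643/36) = √231643/6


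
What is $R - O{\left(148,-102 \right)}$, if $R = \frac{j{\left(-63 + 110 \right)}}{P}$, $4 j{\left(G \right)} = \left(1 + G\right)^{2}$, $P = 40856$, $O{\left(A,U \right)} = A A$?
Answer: $- \frac{111863656}{5107} \approx -21904.0$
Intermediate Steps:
$O{\left(A,U \right)} = A^{2}$
$j{\left(G \right)} = \frac{\left(1 + G\right)^{2}}{4}$
$R = \frac{72}{5107}$ ($R = \frac{\frac{1}{4} \left(1 + \left(-63 + 110\right)\right)^{2}}{40856} = \frac{\left(1 + 47\right)^{2}}{4} \cdot \frac{1}{40856} = \frac{48^{2}}{4} \cdot \frac{1}{40856} = \frac{1}{4} \cdot 2304 \cdot \frac{1}{40856} = 576 \cdot \frac{1}{40856} = \frac{72}{5107} \approx 0.014098$)
$R - O{\left(148,-102 \right)} = \frac{72}{5107} - 148^{2} = \frac{72}{5107} - 21904 = - \frac{111863656}{5107}$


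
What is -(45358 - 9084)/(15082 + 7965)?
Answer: -36274/23047 ≈ -1.5739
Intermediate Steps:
-(45358 - 9084)/(15082 + 7965) = -36274/23047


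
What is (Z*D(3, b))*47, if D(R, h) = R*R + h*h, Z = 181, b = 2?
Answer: 110591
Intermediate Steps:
D(R, h) = R² + h²
(Z*D(3, b))*47 = (181*(3² + 2²))*47 = (181*(9 + 4))*47 = (181*13)*47 = 2353*47 = 110591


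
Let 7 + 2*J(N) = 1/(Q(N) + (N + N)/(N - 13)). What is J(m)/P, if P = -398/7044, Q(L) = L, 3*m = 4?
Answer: 1245027/23084 ≈ 53.935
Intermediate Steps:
m = 4/3 (m = (⅓)*4 = 4/3 ≈ 1.3333)
J(N) = -7/2 + 1/(2*(N + 2*N/(-13 + N))) (J(N) = -7/2 + 1/(2*(N + (N + N)/(N - 13))) = -7/2 + 1/(2*(N + (2*N)/(-13 + N))) = -7/2 + 1/(2*(N + 2*N/(-13 + N))))
P = -199/3522 (P = -398*1/7044 = -199/3522 ≈ -0.056502)
J(m)/P = ((-13 - 7*(4/3)² + 78*(4/3))/(2*(4/3)*(-11 + 4/3)))/(-199/3522) = ((½)*(¾)*(-13 - 7*16/9 + 104)/(-29/3))*(-3522/199) = ((½)*(¾)*(-3/29)*(-13 - 112/9 + 104))*(-3522/199) = ((½)*(¾)*(-3/29)*(707/9))*(-3522/199) = -707/232*(-3522/199) = 1245027/23084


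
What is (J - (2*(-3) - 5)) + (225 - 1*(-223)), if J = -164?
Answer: 295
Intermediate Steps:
(J - (2*(-3) - 5)) + (225 - 1*(-223)) = (-164 - (2*(-3) - 5)) + (225 - 1*(-223)) = (-164 - (-6 - 5)) + (225 + 223) = (-164 - 1*(-11)) + 448 = (-164 + 11) + 448 = -153 + 448 = 295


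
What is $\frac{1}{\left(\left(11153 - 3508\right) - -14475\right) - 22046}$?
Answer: $\frac{1}{74} \approx 0.013514$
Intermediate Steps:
$\frac{1}{\left(\left(11153 - 3508\right) - -14475\right) - 22046} = \frac{1}{\left(\left(11153 - 3508\right) + 14475\right) - 22046} = \frac{1}{\left(7645 + 14475\right) - 22046} = \frac{1}{22120 - 22046} = \frac{1}{74}$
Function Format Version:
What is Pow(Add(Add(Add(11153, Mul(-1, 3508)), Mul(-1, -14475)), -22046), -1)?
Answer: Rational(1, 74) ≈ 0.013514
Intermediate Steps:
Pow(Add(Add(Add(11153, Mul(-1, 3508)), Mul(-1, -14475)), -22046), -1) = Pow(Add(Add(Add(11153, -3508), 14475), -22046), -1) = Pow(Add(Add(7645, 14475), -22046), -1) = Pow(Add(22120, -22046), -1) = Pow(74, -1) = Rational(1, 74)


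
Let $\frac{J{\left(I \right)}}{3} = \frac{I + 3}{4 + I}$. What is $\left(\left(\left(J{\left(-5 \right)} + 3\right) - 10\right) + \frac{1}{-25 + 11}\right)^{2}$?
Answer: $\frac{225}{196} \approx 1.148$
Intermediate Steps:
$J{\left(I \right)} = \frac{3 \left(3 + I\right)}{4 + I}$ ($J{\left(I \right)} = 3 \frac{I + 3}{4 + I} = 3 \frac{3 + I}{4 + I} = \frac{3 \left(3 + I\right)}{4 + I}$)
$\left(\left(\left(J{\left(-5 \right)} + 3\right) - 10\right) + \frac{1}{-25 + 11}\right)^{2} = \left(\left(\left(\frac{3 \left(3 - 5\right)}{4 - 5} + 3\right) - 10\right) + \frac{1}{-25 + 11}\right)^{2} = \left(\left(\left(3 \frac{1}{-1} \left(-2\right) + 3\right) - 10\right) + \frac{1}{-14}\right)^{2} = \left(\left(\left(3 \left(-1\right) \left(-2\right) + 3\right) - 10\right) - \frac{1}{14}\right)^{2} = \left(\left(\left(6 + 3\right) - 10\right) - \frac{1}{14}\right)^{2} = \left(\left(9 - 10\right) - \frac{1}{14}\right)^{2} = \left(-1 - \frac{1}{14}\right)^{2} = \left(- \frac{15}{14}\right)^{2} = \frac{225}{196}$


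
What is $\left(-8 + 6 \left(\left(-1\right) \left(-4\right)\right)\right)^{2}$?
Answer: $256$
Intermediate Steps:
$\left(-8 + 6 \left(\left(-1\right) \left(-4\right)\right)\right)^{2} = \left(-8 + 6 \cdot 4\right)^{2} = \left(-8 + 24\right)^{2} = 16^{2} = 256$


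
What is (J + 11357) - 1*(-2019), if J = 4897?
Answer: 18273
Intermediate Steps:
(J + 11357) - 1*(-2019) = (4897 + 11357) - 1*(-2019) = 16254 + 2019 = 18273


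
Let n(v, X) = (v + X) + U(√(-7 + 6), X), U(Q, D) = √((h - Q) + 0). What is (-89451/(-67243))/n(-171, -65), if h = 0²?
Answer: -178902/(31738696 - 67243*√2*(1 - I)) ≈ -0.0056536 + 1.699e-5*I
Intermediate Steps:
h = 0
U(Q, D) = √(-Q) (U(Q, D) = √((0 - Q) + 0) = √(-Q + 0) = √(-Q))
n(v, X) = X + v + √(-I) (n(v, X) = (v + X) + √(-√(-7 + 6)) = (X + v) + √(-√(-1)) = (X + v) + √(-I) = X + v + √(-I))
(-89451/(-67243))/n(-171, -65) = (-89451/(-67243))/(-65 - 171 + √(-I)) = (-89451*(-1/67243))/(-236 + √(-I)) = 89451/(67243*(-236 + √(-I)))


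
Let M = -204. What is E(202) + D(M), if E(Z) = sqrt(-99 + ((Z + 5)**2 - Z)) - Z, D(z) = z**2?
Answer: 41414 + 2*sqrt(10637) ≈ 41620.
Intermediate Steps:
E(Z) = sqrt(-99 + (5 + Z)**2 - Z) - Z (E(Z) = sqrt(-99 + ((5 + Z)**2 - Z)) - Z = sqrt(-99 + (5 + Z)**2 - Z) - Z)
E(202) + D(M) = (sqrt(-99 + (5 + 202)**2 - 1*202) - 1*202) + (-204)**2 = (sqrt(-99 + 207**2 - 202) - 202) + 41616 = (sqrt(-99 + 42849 - 202) - 202) + 41616 = (sqrt(42548) - 202) + 41616 = (2*sqrt(10637) - 202) + 41616 = (-202 + 2*sqrt(10637)) + 41616 = 41414 + 2*sqrt(10637)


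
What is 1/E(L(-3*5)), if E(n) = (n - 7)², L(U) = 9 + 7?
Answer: 1/81 ≈ 0.012346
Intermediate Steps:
L(U) = 16
E(n) = (-7 + n)²
1/E(L(-3*5)) = 1/((-7 + 16)²) = 1/(9²) = 1/81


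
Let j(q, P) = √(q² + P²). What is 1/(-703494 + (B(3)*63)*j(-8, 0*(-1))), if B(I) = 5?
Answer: -1/700974 ≈ -1.4266e-6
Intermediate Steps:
j(q, P) = √(P² + q²)
1/(-703494 + (B(3)*63)*j(-8, 0*(-1))) = 1/(-703494 + (5*63)*√((0*(-1))² + (-8)²)) = 1/(-703494 + 315*√(0² + 64)) = 1/(-703494 + 315*√(0 + 64)) = 1/(-703494 + 315*√64) = 1/(-703494 + 315*8) = 1/(-703494 + 2520) = 1/(-700974) = -1/700974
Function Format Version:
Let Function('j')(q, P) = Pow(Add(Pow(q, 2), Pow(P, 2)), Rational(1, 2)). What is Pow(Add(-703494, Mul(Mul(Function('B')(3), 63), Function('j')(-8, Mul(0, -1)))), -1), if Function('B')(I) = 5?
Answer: Rational(-1, 700974) ≈ -1.4266e-6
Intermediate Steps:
Function('j')(q, P) = Pow(Add(Pow(P, 2), Pow(q, 2)), Rational(1, 2))
Pow(Add(-703494, Mul(Mul(Function('B')(3), 63), Function('j')(-8, Mul(0, -1)))), -1) = Pow(Add(-703494, Mul(Mul(5, 63), Pow(Add(Pow(Mul(0, -1), 2), Pow(-8, 2)), Rational(1, 2)))), -1) = Pow(Add(-703494, Mul(315, Pow(Add(Pow(0, 2), 64), Rational(1, 2)))), -1) = Pow(Add(-703494, Mul(315, Pow(Add(0, 64), Rational(1, 2)))), -1) = Pow(Add(-703494, Mul(315, Pow(64, Rational(1, 2)))), -1) = Pow(Add(-703494, Mul(315, 8)), -1) = Pow(Add(-703494, 2520), -1) = Pow(-700974, -1) = Rational(-1, 700974)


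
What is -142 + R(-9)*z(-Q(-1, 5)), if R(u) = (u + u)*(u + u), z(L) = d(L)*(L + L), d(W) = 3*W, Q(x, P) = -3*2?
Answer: 69842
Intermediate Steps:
Q(x, P) = -6
z(L) = 6*L² (z(L) = (3*L)*(L + L) = (3*L)*(2*L) = 6*L²)
R(u) = 4*u² (R(u) = (2*u)*(2*u) = 4*u²)
-142 + R(-9)*z(-Q(-1, 5)) = -142 + (4*(-9)²)*(6*(-1*(-6))²) = -142 + (4*81)*(6*6²) = -142 + 324*(6*36) = -142 + 324*216 = -142 + 69984 = 69842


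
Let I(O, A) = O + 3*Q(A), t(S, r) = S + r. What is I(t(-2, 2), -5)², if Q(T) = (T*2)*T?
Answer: 22500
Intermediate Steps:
Q(T) = 2*T² (Q(T) = (2*T)*T = 2*T²)
I(O, A) = O + 6*A² (I(O, A) = O + 3*(2*A²) = O + 6*A²)
I(t(-2, 2), -5)² = ((-2 + 2) + 6*(-5)²)² = (0 + 6*25)² = (0 + 150)² = 150² = 22500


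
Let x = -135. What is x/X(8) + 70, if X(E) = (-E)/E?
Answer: 205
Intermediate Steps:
X(E) = -1
x/X(8) + 70 = -135/(-1) + 70 = -1*(-135) + 70 = 135 + 70 = 205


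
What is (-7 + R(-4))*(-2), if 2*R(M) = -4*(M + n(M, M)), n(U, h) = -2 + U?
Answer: -26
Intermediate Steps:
R(M) = 4 - 4*M (R(M) = (-4*(M + (-2 + M)))/2 = (-4*(-2 + 2*M))/2 = (8 - 8*M)/2 = 4 - 4*M)
(-7 + R(-4))*(-2) = (-7 + (4 - 4*(-4)))*(-2) = (-7 + (4 + 16))*(-2) = (-7 + 20)*(-2) = 13*(-2) = -26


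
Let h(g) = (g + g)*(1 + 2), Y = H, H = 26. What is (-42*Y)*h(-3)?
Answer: 19656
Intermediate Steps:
Y = 26
h(g) = 6*g (h(g) = (2*g)*3 = 6*g)
(-42*Y)*h(-3) = (-42*26)*(6*(-3)) = -1092*(-18) = 19656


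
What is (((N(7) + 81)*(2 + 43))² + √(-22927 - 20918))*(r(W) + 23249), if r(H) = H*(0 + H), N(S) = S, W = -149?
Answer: 712728720000 + 45450*I*√43845 ≈ 7.1273e+11 + 9.5169e+6*I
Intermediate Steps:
r(H) = H² (r(H) = H*H = H²)
(((N(7) + 81)*(2 + 43))² + √(-22927 - 20918))*(r(W) + 23249) = (((7 + 81)*(2 + 43))² + √(-22927 - 20918))*((-149)² + 23249) = ((88*45)² + √(-43845))*(22201 + 23249) = (3960² + I*√43845)*45450 = (15681600 + I*√43845)*45450 = 712728720000 + 45450*I*√43845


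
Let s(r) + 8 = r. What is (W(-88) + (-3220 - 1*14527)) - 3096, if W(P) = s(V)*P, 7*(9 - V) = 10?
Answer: -145637/7 ≈ -20805.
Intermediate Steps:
V = 53/7 (V = 9 - 1/7*10 = 9 - 10/7 = 53/7 ≈ 7.5714)
s(r) = -8 + r
W(P) = -3*P/7 (W(P) = (-8 + 53/7)*P = -3*P/7)
(W(-88) + (-3220 - 1*14527)) - 3096 = (-3/7*(-88) + (-3220 - 1*14527)) - 3096 = (264/7 + (-3220 - 14527)) - 3096 = (264/7 - 17747) - 3096 = -123965/7 - 3096 = -145637/7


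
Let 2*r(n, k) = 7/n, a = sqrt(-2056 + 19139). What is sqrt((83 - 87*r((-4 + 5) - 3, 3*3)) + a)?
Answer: sqrt(941 + 4*sqrt(17083))/2 ≈ 19.130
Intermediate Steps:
a = sqrt(17083) ≈ 130.70
r(n, k) = 7/(2*n) (r(n, k) = (7/n)/2 = 7/(2*n))
sqrt((83 - 87*r((-4 + 5) - 3, 3*3)) + a) = sqrt((83 - 609/(2*((-4 + 5) - 3))) + sqrt(17083)) = sqrt((83 - 609/(2*(1 - 3))) + sqrt(17083)) = sqrt((83 - 609/(2*(-2))) + sqrt(17083)) = sqrt((83 - 609*(-1)/(2*2)) + sqrt(17083)) = sqrt((83 - 87*(-7/4)) + sqrt(17083)) = sqrt((83 + 609/4) + sqrt(17083)) = sqrt(941/4 + sqrt(17083))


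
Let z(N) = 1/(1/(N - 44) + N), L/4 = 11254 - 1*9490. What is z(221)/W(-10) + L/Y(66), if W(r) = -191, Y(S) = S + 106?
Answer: 13179785421/321276134 ≈ 41.023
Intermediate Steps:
L = 7056 (L = 4*(11254 - 1*9490) = 4*(11254 - 9490) = 4*1764 = 7056)
Y(S) = 106 + S
z(N) = 1/(N + 1/(-44 + N)) (z(N) = 1/(1/(-44 + N) + N) = 1/(N + 1/(-44 + N)))
z(221)/W(-10) + L/Y(66) = ((-44 + 221)/(1 + 221² - 44*221))/(-191) + 7056/(106 + 66) = (177/(1 + 48841 - 9724))*(-1/191) + 7056/172 = (177/39118)*(-1/191) + 7056*(1/172) = ((1/39118)*177)*(-1/191) + 1764/43 = (177/39118)*(-1/191) + 1764/43 = -177/7471538 + 1764/43 = 13179785421/321276134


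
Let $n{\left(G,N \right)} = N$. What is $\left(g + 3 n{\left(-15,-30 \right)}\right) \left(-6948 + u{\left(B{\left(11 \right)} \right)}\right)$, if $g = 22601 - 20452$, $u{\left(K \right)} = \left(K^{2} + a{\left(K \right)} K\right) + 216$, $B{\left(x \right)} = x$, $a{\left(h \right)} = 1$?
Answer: $-13589400$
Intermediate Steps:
$u{\left(K \right)} = 216 + K + K^{2}$ ($u{\left(K \right)} = \left(K^{2} + 1 K\right) + 216 = \left(K^{2} + K\right) + 216 = \left(K + K^{2}\right) + 216 = 216 + K + K^{2}$)
$g = 2149$
$\left(g + 3 n{\left(-15,-30 \right)}\right) \left(-6948 + u{\left(B{\left(11 \right)} \right)}\right) = \left(2149 + 3 \left(-30\right)\right) \left(-6948 + \left(216 + 11 + 11^{2}\right)\right) = \left(2149 - 90\right) \left(-6948 + \left(216 + 11 + 121\right)\right) = 2059 \left(-6948 + 348\right) = 2059 \left(-6600\right) = -13589400$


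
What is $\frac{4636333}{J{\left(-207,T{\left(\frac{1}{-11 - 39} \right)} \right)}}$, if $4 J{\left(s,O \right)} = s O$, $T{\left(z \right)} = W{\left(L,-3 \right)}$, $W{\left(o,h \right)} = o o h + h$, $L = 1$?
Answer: $\frac{9272666}{621} \approx 14932.0$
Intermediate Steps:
$W{\left(o,h \right)} = h + h o^{2}$ ($W{\left(o,h \right)} = o^{2} h + h = h o^{2} + h = h + h o^{2}$)
$T{\left(z \right)} = -6$ ($T{\left(z \right)} = - 3 \left(1 + 1^{2}\right) = - 3 \left(1 + 1\right) = \left(-3\right) 2 = -6$)
$J{\left(s,O \right)} = \frac{O s}{4}$ ($J{\left(s,O \right)} = \frac{s O}{4} = \frac{O s}{4}$)
$\frac{4636333}{J{\left(-207,T{\left(\frac{1}{-11 - 39} \right)} \right)}} = \frac{4636333}{\frac{1}{4} \left(-6\right) \left(-207\right)} = \frac{4636333}{\frac{621}{2}} = 4636333 \cdot \frac{2}{621} = \frac{9272666}{621}$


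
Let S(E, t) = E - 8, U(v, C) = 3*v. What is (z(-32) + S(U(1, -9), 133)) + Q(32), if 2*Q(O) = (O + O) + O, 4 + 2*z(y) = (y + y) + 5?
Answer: 23/2 ≈ 11.500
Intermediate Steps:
z(y) = 1/2 + y (z(y) = -2 + ((y + y) + 5)/2 = -2 + (2*y + 5)/2 = -2 + (5 + 2*y)/2 = -2 + (5/2 + y) = 1/2 + y)
Q(O) = 3*O/2 (Q(O) = ((O + O) + O)/2 = (2*O + O)/2 = (3*O)/2 = 3*O/2)
S(E, t) = -8 + E
(z(-32) + S(U(1, -9), 133)) + Q(32) = ((1/2 - 32) + (-8 + 3*1)) + (3/2)*32 = (-63/2 + (-8 + 3)) + 48 = (-63/2 - 5) + 48 = -73/2 + 48 = 23/2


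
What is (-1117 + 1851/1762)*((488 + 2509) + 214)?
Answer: -6313798933/1762 ≈ -3.5833e+6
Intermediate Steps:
(-1117 + 1851/1762)*((488 + 2509) + 214) = (-1117 + 1851*(1/1762))*(2997 + 214) = (-1117 + 1851/1762)*3211 = -1966303/1762*3211 = -6313798933/1762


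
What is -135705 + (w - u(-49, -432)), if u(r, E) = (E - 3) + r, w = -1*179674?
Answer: -314895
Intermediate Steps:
w = -179674
u(r, E) = -3 + E + r (u(r, E) = (-3 + E) + r = -3 + E + r)
-135705 + (w - u(-49, -432)) = -135705 + (-179674 - (-3 - 432 - 49)) = -135705 + (-179674 - 1*(-484)) = -135705 + (-179674 + 484) = -135705 - 179190 = -314895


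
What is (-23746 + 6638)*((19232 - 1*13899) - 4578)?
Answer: -12916540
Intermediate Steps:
(-23746 + 6638)*((19232 - 1*13899) - 4578) = -17108*((19232 - 13899) - 4578) = -17108*(5333 - 4578) = -17108*755 = -12916540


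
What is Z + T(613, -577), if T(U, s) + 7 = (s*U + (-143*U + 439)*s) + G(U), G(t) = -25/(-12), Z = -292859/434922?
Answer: 14489349132755/289948 ≈ 4.9972e+7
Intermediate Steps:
Z = -292859/434922 (Z = -292859*1/434922 = -292859/434922 ≈ -0.67336)
G(t) = 25/12 (G(t) = -25*(-1/12) = 25/12)
T(U, s) = -59/12 + U*s + s*(439 - 143*U) (T(U, s) = -7 + ((s*U + (-143*U + 439)*s) + 25/12) = -7 + ((U*s + (439 - 143*U)*s) + 25/12) = -7 + ((U*s + s*(439 - 143*U)) + 25/12) = -7 + (25/12 + U*s + s*(439 - 143*U)) = -59/12 + U*s + s*(439 - 143*U))
Z + T(613, -577) = -292859/434922 + (-59/12 + 439*(-577) - 142*613*(-577)) = -292859/434922 + (-59/12 - 253303 + 50225542) = -292859/434922 + 599666809/12 = 14489349132755/289948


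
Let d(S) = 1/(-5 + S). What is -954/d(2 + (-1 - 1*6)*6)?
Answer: 42930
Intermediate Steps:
-954/d(2 + (-1 - 1*6)*6) = -(-2862 + 954*(-1 - 1*6)*6) = -(-2862 + 954*(-1 - 6)*6) = -(-2862 - 40068) = -954/(1/(-5 + (2 - 42))) = -954/(1/(-5 - 40)) = -954/(1/(-45)) = -954/(-1/45) = -954*(-45) = 42930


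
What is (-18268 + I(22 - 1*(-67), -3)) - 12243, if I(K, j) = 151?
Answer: -30360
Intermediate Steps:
(-18268 + I(22 - 1*(-67), -3)) - 12243 = (-18268 + 151) - 12243 = -18117 - 12243 = -30360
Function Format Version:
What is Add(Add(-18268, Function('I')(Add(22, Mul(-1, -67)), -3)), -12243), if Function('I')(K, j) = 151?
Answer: -30360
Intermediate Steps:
Add(Add(-18268, Function('I')(Add(22, Mul(-1, -67)), -3)), -12243) = Add(Add(-18268, 151), -12243) = Add(-18117, -12243) = -30360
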